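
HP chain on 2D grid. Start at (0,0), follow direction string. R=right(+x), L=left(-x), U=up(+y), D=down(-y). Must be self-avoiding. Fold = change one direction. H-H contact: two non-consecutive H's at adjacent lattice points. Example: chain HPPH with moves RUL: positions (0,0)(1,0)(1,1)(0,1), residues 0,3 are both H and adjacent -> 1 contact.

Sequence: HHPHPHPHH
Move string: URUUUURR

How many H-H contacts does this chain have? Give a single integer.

Positions: [(0, 0), (0, 1), (1, 1), (1, 2), (1, 3), (1, 4), (1, 5), (2, 5), (3, 5)]
No H-H contacts found.

Answer: 0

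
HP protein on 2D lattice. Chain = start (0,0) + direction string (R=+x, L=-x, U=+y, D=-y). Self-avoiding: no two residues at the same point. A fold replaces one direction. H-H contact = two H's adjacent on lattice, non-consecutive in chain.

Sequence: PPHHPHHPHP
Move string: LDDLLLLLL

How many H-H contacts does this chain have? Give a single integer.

Answer: 0

Derivation:
Positions: [(0, 0), (-1, 0), (-1, -1), (-1, -2), (-2, -2), (-3, -2), (-4, -2), (-5, -2), (-6, -2), (-7, -2)]
No H-H contacts found.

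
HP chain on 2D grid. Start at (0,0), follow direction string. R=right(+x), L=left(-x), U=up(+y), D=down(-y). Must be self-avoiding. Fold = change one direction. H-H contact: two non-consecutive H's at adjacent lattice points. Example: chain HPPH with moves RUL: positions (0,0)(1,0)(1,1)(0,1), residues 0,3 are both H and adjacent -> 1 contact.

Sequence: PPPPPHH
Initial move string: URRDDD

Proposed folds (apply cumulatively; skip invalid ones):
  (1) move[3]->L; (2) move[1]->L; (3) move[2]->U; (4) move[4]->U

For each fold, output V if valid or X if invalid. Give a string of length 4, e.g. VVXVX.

Answer: XXXX

Derivation:
Initial: URRDDD -> [(0, 0), (0, 1), (1, 1), (2, 1), (2, 0), (2, -1), (2, -2)]
Fold 1: move[3]->L => URRLDD INVALID (collision), skipped
Fold 2: move[1]->L => ULRDDD INVALID (collision), skipped
Fold 3: move[2]->U => URUDDD INVALID (collision), skipped
Fold 4: move[4]->U => URRDUD INVALID (collision), skipped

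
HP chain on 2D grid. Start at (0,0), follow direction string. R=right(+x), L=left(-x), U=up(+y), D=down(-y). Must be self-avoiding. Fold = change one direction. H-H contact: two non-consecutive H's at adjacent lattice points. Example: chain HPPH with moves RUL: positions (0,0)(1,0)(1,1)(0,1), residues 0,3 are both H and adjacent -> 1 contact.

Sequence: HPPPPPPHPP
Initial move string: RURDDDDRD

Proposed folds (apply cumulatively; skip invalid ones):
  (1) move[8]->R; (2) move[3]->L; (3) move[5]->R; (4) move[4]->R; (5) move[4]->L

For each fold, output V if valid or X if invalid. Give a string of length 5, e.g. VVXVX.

Answer: VXVVX

Derivation:
Initial: RURDDDDRD -> [(0, 0), (1, 0), (1, 1), (2, 1), (2, 0), (2, -1), (2, -2), (2, -3), (3, -3), (3, -4)]
Fold 1: move[8]->R => RURDDDDRR VALID
Fold 2: move[3]->L => RURLDDDRR INVALID (collision), skipped
Fold 3: move[5]->R => RURDDRDRR VALID
Fold 4: move[4]->R => RURDRRDRR VALID
Fold 5: move[4]->L => RURDLRDRR INVALID (collision), skipped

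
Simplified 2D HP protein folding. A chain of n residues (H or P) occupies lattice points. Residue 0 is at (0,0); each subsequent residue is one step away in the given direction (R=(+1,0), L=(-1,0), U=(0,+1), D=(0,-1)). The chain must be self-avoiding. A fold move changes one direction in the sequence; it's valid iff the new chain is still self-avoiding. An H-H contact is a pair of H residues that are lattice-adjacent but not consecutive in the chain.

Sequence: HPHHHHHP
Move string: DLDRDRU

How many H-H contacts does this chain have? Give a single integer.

Positions: [(0, 0), (0, -1), (-1, -1), (-1, -2), (0, -2), (0, -3), (1, -3), (1, -2)]
No H-H contacts found.

Answer: 0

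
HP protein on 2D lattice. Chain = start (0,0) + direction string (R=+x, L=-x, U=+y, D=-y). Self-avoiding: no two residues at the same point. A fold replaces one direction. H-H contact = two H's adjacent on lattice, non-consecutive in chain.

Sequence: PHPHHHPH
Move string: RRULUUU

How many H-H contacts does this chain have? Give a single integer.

Answer: 1

Derivation:
Positions: [(0, 0), (1, 0), (2, 0), (2, 1), (1, 1), (1, 2), (1, 3), (1, 4)]
H-H contact: residue 1 @(1,0) - residue 4 @(1, 1)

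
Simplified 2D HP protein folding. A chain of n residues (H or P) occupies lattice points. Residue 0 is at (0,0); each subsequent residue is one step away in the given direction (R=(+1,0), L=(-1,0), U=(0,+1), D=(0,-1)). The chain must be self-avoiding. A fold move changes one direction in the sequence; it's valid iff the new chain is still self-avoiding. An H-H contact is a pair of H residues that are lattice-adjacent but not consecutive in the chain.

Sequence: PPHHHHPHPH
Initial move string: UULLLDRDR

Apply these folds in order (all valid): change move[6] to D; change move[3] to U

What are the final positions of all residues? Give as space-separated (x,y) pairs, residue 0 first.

Answer: (0,0) (0,1) (0,2) (-1,2) (-1,3) (-2,3) (-2,2) (-2,1) (-2,0) (-1,0)

Derivation:
Initial moves: UULLLDRDR
Fold: move[6]->D => UULLLDDDR (positions: [(0, 0), (0, 1), (0, 2), (-1, 2), (-2, 2), (-3, 2), (-3, 1), (-3, 0), (-3, -1), (-2, -1)])
Fold: move[3]->U => UULULDDDR (positions: [(0, 0), (0, 1), (0, 2), (-1, 2), (-1, 3), (-2, 3), (-2, 2), (-2, 1), (-2, 0), (-1, 0)])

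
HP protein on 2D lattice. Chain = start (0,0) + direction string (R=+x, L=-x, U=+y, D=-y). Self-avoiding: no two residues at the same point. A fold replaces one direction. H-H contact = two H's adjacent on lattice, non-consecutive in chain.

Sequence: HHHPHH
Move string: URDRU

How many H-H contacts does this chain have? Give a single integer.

Answer: 1

Derivation:
Positions: [(0, 0), (0, 1), (1, 1), (1, 0), (2, 0), (2, 1)]
H-H contact: residue 2 @(1,1) - residue 5 @(2, 1)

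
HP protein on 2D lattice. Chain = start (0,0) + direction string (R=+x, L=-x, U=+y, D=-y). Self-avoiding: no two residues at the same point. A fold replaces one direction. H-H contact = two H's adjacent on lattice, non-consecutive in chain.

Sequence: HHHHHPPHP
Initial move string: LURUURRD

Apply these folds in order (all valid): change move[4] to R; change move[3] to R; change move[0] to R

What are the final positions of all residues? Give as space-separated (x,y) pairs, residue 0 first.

Initial moves: LURUURRD
Fold: move[4]->R => LURURRRD (positions: [(0, 0), (-1, 0), (-1, 1), (0, 1), (0, 2), (1, 2), (2, 2), (3, 2), (3, 1)])
Fold: move[3]->R => LURRRRRD (positions: [(0, 0), (-1, 0), (-1, 1), (0, 1), (1, 1), (2, 1), (3, 1), (4, 1), (4, 0)])
Fold: move[0]->R => RURRRRRD (positions: [(0, 0), (1, 0), (1, 1), (2, 1), (3, 1), (4, 1), (5, 1), (6, 1), (6, 0)])

Answer: (0,0) (1,0) (1,1) (2,1) (3,1) (4,1) (5,1) (6,1) (6,0)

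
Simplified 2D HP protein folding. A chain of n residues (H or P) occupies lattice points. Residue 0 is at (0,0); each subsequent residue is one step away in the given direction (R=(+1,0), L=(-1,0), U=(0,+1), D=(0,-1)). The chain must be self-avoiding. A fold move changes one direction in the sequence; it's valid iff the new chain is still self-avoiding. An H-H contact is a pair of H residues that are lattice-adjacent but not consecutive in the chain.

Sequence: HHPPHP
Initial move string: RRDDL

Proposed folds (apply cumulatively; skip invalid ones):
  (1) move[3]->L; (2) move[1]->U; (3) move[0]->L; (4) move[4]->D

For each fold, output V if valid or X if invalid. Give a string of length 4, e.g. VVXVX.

Initial: RRDDL -> [(0, 0), (1, 0), (2, 0), (2, -1), (2, -2), (1, -2)]
Fold 1: move[3]->L => RRDLL VALID
Fold 2: move[1]->U => RUDLL INVALID (collision), skipped
Fold 3: move[0]->L => LRDLL INVALID (collision), skipped
Fold 4: move[4]->D => RRDLD VALID

Answer: VXXV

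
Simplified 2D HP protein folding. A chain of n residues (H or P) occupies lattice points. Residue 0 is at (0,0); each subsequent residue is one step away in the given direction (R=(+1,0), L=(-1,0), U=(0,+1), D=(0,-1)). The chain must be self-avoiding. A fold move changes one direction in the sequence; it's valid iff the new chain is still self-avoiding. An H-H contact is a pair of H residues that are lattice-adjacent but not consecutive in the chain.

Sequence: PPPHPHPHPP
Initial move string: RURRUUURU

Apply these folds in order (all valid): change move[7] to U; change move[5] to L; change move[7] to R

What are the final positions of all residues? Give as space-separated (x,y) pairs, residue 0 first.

Initial moves: RURRUUURU
Fold: move[7]->U => RURRUUUUU (positions: [(0, 0), (1, 0), (1, 1), (2, 1), (3, 1), (3, 2), (3, 3), (3, 4), (3, 5), (3, 6)])
Fold: move[5]->L => RURRULUUU (positions: [(0, 0), (1, 0), (1, 1), (2, 1), (3, 1), (3, 2), (2, 2), (2, 3), (2, 4), (2, 5)])
Fold: move[7]->R => RURRULURU (positions: [(0, 0), (1, 0), (1, 1), (2, 1), (3, 1), (3, 2), (2, 2), (2, 3), (3, 3), (3, 4)])

Answer: (0,0) (1,0) (1,1) (2,1) (3,1) (3,2) (2,2) (2,3) (3,3) (3,4)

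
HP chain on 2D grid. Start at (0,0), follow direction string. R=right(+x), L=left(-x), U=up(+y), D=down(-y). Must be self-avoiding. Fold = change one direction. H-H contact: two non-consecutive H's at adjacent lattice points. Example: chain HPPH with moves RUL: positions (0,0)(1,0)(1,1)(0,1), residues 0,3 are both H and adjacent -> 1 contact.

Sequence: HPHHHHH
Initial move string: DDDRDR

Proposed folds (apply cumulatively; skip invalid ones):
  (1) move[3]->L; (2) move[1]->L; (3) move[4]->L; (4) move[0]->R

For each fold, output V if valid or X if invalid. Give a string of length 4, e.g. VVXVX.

Answer: VVXX

Derivation:
Initial: DDDRDR -> [(0, 0), (0, -1), (0, -2), (0, -3), (1, -3), (1, -4), (2, -4)]
Fold 1: move[3]->L => DDDLDR VALID
Fold 2: move[1]->L => DLDLDR VALID
Fold 3: move[4]->L => DLDLLR INVALID (collision), skipped
Fold 4: move[0]->R => RLDLDR INVALID (collision), skipped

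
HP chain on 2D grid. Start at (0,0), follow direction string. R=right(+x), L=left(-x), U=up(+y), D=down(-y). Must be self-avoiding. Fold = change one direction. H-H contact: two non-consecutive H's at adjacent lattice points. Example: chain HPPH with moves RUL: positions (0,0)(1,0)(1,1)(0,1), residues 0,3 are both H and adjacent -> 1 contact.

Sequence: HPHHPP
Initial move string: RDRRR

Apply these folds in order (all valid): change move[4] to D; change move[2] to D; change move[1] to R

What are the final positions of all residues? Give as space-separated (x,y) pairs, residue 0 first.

Initial moves: RDRRR
Fold: move[4]->D => RDRRD (positions: [(0, 0), (1, 0), (1, -1), (2, -1), (3, -1), (3, -2)])
Fold: move[2]->D => RDDRD (positions: [(0, 0), (1, 0), (1, -1), (1, -2), (2, -2), (2, -3)])
Fold: move[1]->R => RRDRD (positions: [(0, 0), (1, 0), (2, 0), (2, -1), (3, -1), (3, -2)])

Answer: (0,0) (1,0) (2,0) (2,-1) (3,-1) (3,-2)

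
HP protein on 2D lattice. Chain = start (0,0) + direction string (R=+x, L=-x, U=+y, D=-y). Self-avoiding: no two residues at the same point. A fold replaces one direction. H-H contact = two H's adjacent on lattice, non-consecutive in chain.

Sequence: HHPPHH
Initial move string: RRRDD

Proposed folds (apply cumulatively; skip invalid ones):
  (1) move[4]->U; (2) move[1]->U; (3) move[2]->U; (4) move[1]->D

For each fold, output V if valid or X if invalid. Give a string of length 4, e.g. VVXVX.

Initial: RRRDD -> [(0, 0), (1, 0), (2, 0), (3, 0), (3, -1), (3, -2)]
Fold 1: move[4]->U => RRRDU INVALID (collision), skipped
Fold 2: move[1]->U => RURDD VALID
Fold 3: move[2]->U => RUUDD INVALID (collision), skipped
Fold 4: move[1]->D => RDRDD VALID

Answer: XVXV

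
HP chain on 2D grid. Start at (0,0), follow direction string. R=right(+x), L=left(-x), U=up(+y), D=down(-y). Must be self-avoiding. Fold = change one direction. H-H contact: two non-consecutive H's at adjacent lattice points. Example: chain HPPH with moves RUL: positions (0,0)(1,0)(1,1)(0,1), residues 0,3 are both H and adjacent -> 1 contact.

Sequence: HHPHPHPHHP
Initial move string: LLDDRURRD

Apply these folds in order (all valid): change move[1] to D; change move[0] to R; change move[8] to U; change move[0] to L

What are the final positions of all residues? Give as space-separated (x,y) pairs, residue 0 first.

Answer: (0,0) (-1,0) (-1,-1) (-1,-2) (-1,-3) (0,-3) (0,-2) (1,-2) (2,-2) (2,-1)

Derivation:
Initial moves: LLDDRURRD
Fold: move[1]->D => LDDDRURRD (positions: [(0, 0), (-1, 0), (-1, -1), (-1, -2), (-1, -3), (0, -3), (0, -2), (1, -2), (2, -2), (2, -3)])
Fold: move[0]->R => RDDDRURRD (positions: [(0, 0), (1, 0), (1, -1), (1, -2), (1, -3), (2, -3), (2, -2), (3, -2), (4, -2), (4, -3)])
Fold: move[8]->U => RDDDRURRU (positions: [(0, 0), (1, 0), (1, -1), (1, -2), (1, -3), (2, -3), (2, -2), (3, -2), (4, -2), (4, -1)])
Fold: move[0]->L => LDDDRURRU (positions: [(0, 0), (-1, 0), (-1, -1), (-1, -2), (-1, -3), (0, -3), (0, -2), (1, -2), (2, -2), (2, -1)])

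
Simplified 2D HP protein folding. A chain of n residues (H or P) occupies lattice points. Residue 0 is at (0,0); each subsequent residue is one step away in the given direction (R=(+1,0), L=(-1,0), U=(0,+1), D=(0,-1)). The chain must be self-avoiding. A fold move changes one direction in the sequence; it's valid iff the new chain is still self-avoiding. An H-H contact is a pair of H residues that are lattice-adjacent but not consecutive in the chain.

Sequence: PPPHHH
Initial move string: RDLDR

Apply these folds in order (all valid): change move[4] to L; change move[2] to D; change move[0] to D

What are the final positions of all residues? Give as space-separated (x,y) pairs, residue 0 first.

Answer: (0,0) (0,-1) (0,-2) (0,-3) (0,-4) (-1,-4)

Derivation:
Initial moves: RDLDR
Fold: move[4]->L => RDLDL (positions: [(0, 0), (1, 0), (1, -1), (0, -1), (0, -2), (-1, -2)])
Fold: move[2]->D => RDDDL (positions: [(0, 0), (1, 0), (1, -1), (1, -2), (1, -3), (0, -3)])
Fold: move[0]->D => DDDDL (positions: [(0, 0), (0, -1), (0, -2), (0, -3), (0, -4), (-1, -4)])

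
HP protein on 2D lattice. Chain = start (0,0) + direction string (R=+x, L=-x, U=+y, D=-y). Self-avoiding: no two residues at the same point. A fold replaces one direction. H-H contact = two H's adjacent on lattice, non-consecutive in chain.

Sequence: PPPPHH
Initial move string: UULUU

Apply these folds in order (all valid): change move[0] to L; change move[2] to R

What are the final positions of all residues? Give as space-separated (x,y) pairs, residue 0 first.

Answer: (0,0) (-1,0) (-1,1) (0,1) (0,2) (0,3)

Derivation:
Initial moves: UULUU
Fold: move[0]->L => LULUU (positions: [(0, 0), (-1, 0), (-1, 1), (-2, 1), (-2, 2), (-2, 3)])
Fold: move[2]->R => LURUU (positions: [(0, 0), (-1, 0), (-1, 1), (0, 1), (0, 2), (0, 3)])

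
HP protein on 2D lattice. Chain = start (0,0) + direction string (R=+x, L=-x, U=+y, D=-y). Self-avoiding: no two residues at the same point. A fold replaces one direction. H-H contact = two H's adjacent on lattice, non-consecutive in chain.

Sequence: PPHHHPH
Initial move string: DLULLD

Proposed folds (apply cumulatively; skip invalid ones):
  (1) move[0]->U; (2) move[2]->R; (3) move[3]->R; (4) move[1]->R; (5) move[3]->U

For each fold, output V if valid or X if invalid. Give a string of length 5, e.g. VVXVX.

Answer: VXXVV

Derivation:
Initial: DLULLD -> [(0, 0), (0, -1), (-1, -1), (-1, 0), (-2, 0), (-3, 0), (-3, -1)]
Fold 1: move[0]->U => ULULLD VALID
Fold 2: move[2]->R => ULRLLD INVALID (collision), skipped
Fold 3: move[3]->R => ULURLD INVALID (collision), skipped
Fold 4: move[1]->R => URULLD VALID
Fold 5: move[3]->U => URUULD VALID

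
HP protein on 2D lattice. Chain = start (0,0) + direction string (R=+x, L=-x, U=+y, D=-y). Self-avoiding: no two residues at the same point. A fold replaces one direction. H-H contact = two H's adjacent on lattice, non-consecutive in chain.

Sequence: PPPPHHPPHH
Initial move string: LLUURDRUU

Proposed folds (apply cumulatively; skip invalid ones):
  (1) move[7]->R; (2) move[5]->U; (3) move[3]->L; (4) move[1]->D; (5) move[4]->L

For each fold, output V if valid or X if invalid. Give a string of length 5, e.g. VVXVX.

Initial: LLUURDRUU -> [(0, 0), (-1, 0), (-2, 0), (-2, 1), (-2, 2), (-1, 2), (-1, 1), (0, 1), (0, 2), (0, 3)]
Fold 1: move[7]->R => LLUURDRRU VALID
Fold 2: move[5]->U => LLUURURRU VALID
Fold 3: move[3]->L => LLULRURRU INVALID (collision), skipped
Fold 4: move[1]->D => LDUURURRU INVALID (collision), skipped
Fold 5: move[4]->L => LLUULURRU VALID

Answer: VVXXV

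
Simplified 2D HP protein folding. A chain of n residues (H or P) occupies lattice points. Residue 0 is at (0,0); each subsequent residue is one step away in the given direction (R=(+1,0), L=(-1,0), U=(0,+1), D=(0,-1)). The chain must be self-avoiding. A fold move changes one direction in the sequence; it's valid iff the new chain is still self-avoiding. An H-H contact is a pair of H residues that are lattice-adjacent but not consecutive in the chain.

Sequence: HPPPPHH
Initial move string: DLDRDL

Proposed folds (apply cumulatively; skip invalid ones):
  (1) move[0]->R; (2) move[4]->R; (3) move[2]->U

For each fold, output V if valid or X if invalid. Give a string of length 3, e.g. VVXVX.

Initial: DLDRDL -> [(0, 0), (0, -1), (-1, -1), (-1, -2), (0, -2), (0, -3), (-1, -3)]
Fold 1: move[0]->R => RLDRDL INVALID (collision), skipped
Fold 2: move[4]->R => DLDRRL INVALID (collision), skipped
Fold 3: move[2]->U => DLURDL INVALID (collision), skipped

Answer: XXX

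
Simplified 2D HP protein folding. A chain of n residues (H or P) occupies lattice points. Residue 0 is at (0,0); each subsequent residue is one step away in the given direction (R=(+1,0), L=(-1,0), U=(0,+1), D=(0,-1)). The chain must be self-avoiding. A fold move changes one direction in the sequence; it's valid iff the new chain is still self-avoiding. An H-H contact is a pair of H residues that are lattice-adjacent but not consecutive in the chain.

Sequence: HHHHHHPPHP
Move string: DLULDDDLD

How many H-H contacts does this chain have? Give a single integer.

Positions: [(0, 0), (0, -1), (-1, -1), (-1, 0), (-2, 0), (-2, -1), (-2, -2), (-2, -3), (-3, -3), (-3, -4)]
H-H contact: residue 0 @(0,0) - residue 3 @(-1, 0)
H-H contact: residue 2 @(-1,-1) - residue 5 @(-2, -1)

Answer: 2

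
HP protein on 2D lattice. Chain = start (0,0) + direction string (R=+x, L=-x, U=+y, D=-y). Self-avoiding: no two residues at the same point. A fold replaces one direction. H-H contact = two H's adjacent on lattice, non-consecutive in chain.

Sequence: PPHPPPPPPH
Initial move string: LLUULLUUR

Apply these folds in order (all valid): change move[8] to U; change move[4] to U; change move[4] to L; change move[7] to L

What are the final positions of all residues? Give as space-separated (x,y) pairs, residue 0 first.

Answer: (0,0) (-1,0) (-2,0) (-2,1) (-2,2) (-3,2) (-4,2) (-4,3) (-5,3) (-5,4)

Derivation:
Initial moves: LLUULLUUR
Fold: move[8]->U => LLUULLUUU (positions: [(0, 0), (-1, 0), (-2, 0), (-2, 1), (-2, 2), (-3, 2), (-4, 2), (-4, 3), (-4, 4), (-4, 5)])
Fold: move[4]->U => LLUUULUUU (positions: [(0, 0), (-1, 0), (-2, 0), (-2, 1), (-2, 2), (-2, 3), (-3, 3), (-3, 4), (-3, 5), (-3, 6)])
Fold: move[4]->L => LLUULLUUU (positions: [(0, 0), (-1, 0), (-2, 0), (-2, 1), (-2, 2), (-3, 2), (-4, 2), (-4, 3), (-4, 4), (-4, 5)])
Fold: move[7]->L => LLUULLULU (positions: [(0, 0), (-1, 0), (-2, 0), (-2, 1), (-2, 2), (-3, 2), (-4, 2), (-4, 3), (-5, 3), (-5, 4)])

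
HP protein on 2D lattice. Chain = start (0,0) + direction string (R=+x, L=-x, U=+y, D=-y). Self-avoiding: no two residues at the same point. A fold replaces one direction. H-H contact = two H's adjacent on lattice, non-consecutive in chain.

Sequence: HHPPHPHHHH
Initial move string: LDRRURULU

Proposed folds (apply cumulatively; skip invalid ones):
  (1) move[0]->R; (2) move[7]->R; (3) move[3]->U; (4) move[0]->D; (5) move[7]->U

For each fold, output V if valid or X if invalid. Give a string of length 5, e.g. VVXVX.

Answer: VVVVV

Derivation:
Initial: LDRRURULU -> [(0, 0), (-1, 0), (-1, -1), (0, -1), (1, -1), (1, 0), (2, 0), (2, 1), (1, 1), (1, 2)]
Fold 1: move[0]->R => RDRRURULU VALID
Fold 2: move[7]->R => RDRRURURU VALID
Fold 3: move[3]->U => RDRUURURU VALID
Fold 4: move[0]->D => DDRUURURU VALID
Fold 5: move[7]->U => DDRUURUUU VALID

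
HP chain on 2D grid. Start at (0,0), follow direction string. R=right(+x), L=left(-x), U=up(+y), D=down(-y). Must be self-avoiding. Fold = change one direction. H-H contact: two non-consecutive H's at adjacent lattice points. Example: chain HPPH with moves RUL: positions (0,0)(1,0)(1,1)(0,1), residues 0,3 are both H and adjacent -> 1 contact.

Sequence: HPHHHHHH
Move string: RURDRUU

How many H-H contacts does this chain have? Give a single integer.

Answer: 1

Derivation:
Positions: [(0, 0), (1, 0), (1, 1), (2, 1), (2, 0), (3, 0), (3, 1), (3, 2)]
H-H contact: residue 3 @(2,1) - residue 6 @(3, 1)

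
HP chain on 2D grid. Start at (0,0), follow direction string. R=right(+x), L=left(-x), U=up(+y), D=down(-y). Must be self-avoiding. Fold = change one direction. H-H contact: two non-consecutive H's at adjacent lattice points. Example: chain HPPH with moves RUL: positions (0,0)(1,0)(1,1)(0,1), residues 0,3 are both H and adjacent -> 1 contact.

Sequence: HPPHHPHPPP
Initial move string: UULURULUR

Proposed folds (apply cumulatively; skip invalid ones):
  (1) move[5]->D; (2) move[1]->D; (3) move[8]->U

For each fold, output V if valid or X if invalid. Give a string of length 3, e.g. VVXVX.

Answer: XXV

Derivation:
Initial: UULURULUR -> [(0, 0), (0, 1), (0, 2), (-1, 2), (-1, 3), (0, 3), (0, 4), (-1, 4), (-1, 5), (0, 5)]
Fold 1: move[5]->D => UULURDLUR INVALID (collision), skipped
Fold 2: move[1]->D => UDLURULUR INVALID (collision), skipped
Fold 3: move[8]->U => UULURULUU VALID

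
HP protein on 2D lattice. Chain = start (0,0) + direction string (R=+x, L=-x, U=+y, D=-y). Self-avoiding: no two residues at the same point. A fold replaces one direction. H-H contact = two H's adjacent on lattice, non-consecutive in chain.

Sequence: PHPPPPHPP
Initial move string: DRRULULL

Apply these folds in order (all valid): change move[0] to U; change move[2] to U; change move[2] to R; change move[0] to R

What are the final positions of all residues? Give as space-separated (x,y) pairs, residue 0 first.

Initial moves: DRRULULL
Fold: move[0]->U => URRULULL (positions: [(0, 0), (0, 1), (1, 1), (2, 1), (2, 2), (1, 2), (1, 3), (0, 3), (-1, 3)])
Fold: move[2]->U => URUULULL (positions: [(0, 0), (0, 1), (1, 1), (1, 2), (1, 3), (0, 3), (0, 4), (-1, 4), (-2, 4)])
Fold: move[2]->R => URRULULL (positions: [(0, 0), (0, 1), (1, 1), (2, 1), (2, 2), (1, 2), (1, 3), (0, 3), (-1, 3)])
Fold: move[0]->R => RRRULULL (positions: [(0, 0), (1, 0), (2, 0), (3, 0), (3, 1), (2, 1), (2, 2), (1, 2), (0, 2)])

Answer: (0,0) (1,0) (2,0) (3,0) (3,1) (2,1) (2,2) (1,2) (0,2)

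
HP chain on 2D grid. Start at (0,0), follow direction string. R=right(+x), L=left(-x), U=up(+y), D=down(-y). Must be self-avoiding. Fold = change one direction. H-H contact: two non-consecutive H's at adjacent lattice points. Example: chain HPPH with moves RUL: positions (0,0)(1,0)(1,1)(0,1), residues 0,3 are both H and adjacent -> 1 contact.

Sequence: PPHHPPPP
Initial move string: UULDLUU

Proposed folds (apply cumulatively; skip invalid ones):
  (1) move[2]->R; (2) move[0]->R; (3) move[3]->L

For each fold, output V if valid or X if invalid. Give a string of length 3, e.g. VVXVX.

Answer: XXV

Derivation:
Initial: UULDLUU -> [(0, 0), (0, 1), (0, 2), (-1, 2), (-1, 1), (-2, 1), (-2, 2), (-2, 3)]
Fold 1: move[2]->R => UURDLUU INVALID (collision), skipped
Fold 2: move[0]->R => RULDLUU INVALID (collision), skipped
Fold 3: move[3]->L => UULLLUU VALID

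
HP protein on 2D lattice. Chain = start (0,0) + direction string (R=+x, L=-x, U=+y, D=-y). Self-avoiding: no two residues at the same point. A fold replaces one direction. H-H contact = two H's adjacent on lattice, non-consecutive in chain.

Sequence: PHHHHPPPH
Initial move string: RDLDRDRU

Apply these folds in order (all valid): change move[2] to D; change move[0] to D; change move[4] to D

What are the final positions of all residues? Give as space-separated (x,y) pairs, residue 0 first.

Answer: (0,0) (0,-1) (0,-2) (0,-3) (0,-4) (0,-5) (0,-6) (1,-6) (1,-5)

Derivation:
Initial moves: RDLDRDRU
Fold: move[2]->D => RDDDRDRU (positions: [(0, 0), (1, 0), (1, -1), (1, -2), (1, -3), (2, -3), (2, -4), (3, -4), (3, -3)])
Fold: move[0]->D => DDDDRDRU (positions: [(0, 0), (0, -1), (0, -2), (0, -3), (0, -4), (1, -4), (1, -5), (2, -5), (2, -4)])
Fold: move[4]->D => DDDDDDRU (positions: [(0, 0), (0, -1), (0, -2), (0, -3), (0, -4), (0, -5), (0, -6), (1, -6), (1, -5)])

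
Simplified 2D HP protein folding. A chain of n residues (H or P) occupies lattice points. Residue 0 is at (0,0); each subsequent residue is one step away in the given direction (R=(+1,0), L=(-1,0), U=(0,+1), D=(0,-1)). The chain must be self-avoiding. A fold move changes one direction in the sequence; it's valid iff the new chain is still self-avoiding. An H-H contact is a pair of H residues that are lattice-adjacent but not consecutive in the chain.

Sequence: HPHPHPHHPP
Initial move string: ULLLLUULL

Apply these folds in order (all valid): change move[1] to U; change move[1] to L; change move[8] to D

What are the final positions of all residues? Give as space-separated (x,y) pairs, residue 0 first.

Initial moves: ULLLLUULL
Fold: move[1]->U => UULLLUULL (positions: [(0, 0), (0, 1), (0, 2), (-1, 2), (-2, 2), (-3, 2), (-3, 3), (-3, 4), (-4, 4), (-5, 4)])
Fold: move[1]->L => ULLLLUULL (positions: [(0, 0), (0, 1), (-1, 1), (-2, 1), (-3, 1), (-4, 1), (-4, 2), (-4, 3), (-5, 3), (-6, 3)])
Fold: move[8]->D => ULLLLUULD (positions: [(0, 0), (0, 1), (-1, 1), (-2, 1), (-3, 1), (-4, 1), (-4, 2), (-4, 3), (-5, 3), (-5, 2)])

Answer: (0,0) (0,1) (-1,1) (-2,1) (-3,1) (-4,1) (-4,2) (-4,3) (-5,3) (-5,2)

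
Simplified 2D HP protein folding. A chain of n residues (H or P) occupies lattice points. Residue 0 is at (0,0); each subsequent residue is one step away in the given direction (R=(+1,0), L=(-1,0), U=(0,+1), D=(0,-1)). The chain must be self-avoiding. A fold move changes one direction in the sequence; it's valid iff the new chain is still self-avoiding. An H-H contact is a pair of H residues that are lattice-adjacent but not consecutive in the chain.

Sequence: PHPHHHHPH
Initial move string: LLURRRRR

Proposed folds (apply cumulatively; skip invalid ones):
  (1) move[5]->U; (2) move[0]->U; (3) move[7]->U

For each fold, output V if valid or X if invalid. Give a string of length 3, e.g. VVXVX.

Answer: VVV

Derivation:
Initial: LLURRRRR -> [(0, 0), (-1, 0), (-2, 0), (-2, 1), (-1, 1), (0, 1), (1, 1), (2, 1), (3, 1)]
Fold 1: move[5]->U => LLURRURR VALID
Fold 2: move[0]->U => ULURRURR VALID
Fold 3: move[7]->U => ULURRURU VALID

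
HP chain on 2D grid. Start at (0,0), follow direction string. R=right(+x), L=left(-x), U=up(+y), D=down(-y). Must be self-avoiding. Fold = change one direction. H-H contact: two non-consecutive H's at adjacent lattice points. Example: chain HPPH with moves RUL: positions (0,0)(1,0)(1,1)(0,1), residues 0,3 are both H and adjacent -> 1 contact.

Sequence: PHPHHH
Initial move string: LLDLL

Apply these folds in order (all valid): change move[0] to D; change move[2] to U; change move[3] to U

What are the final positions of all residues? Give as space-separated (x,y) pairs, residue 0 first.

Initial moves: LLDLL
Fold: move[0]->D => DLDLL (positions: [(0, 0), (0, -1), (-1, -1), (-1, -2), (-2, -2), (-3, -2)])
Fold: move[2]->U => DLULL (positions: [(0, 0), (0, -1), (-1, -1), (-1, 0), (-2, 0), (-3, 0)])
Fold: move[3]->U => DLUUL (positions: [(0, 0), (0, -1), (-1, -1), (-1, 0), (-1, 1), (-2, 1)])

Answer: (0,0) (0,-1) (-1,-1) (-1,0) (-1,1) (-2,1)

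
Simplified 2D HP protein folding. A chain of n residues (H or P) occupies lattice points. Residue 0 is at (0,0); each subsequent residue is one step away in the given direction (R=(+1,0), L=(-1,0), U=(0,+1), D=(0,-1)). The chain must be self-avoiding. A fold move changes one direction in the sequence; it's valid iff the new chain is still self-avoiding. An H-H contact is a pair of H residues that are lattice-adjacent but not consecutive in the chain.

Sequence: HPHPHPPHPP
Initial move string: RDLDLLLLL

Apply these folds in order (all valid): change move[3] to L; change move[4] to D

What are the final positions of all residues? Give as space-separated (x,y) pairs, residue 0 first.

Initial moves: RDLDLLLLL
Fold: move[3]->L => RDLLLLLLL (positions: [(0, 0), (1, 0), (1, -1), (0, -1), (-1, -1), (-2, -1), (-3, -1), (-4, -1), (-5, -1), (-6, -1)])
Fold: move[4]->D => RDLLDLLLL (positions: [(0, 0), (1, 0), (1, -1), (0, -1), (-1, -1), (-1, -2), (-2, -2), (-3, -2), (-4, -2), (-5, -2)])

Answer: (0,0) (1,0) (1,-1) (0,-1) (-1,-1) (-1,-2) (-2,-2) (-3,-2) (-4,-2) (-5,-2)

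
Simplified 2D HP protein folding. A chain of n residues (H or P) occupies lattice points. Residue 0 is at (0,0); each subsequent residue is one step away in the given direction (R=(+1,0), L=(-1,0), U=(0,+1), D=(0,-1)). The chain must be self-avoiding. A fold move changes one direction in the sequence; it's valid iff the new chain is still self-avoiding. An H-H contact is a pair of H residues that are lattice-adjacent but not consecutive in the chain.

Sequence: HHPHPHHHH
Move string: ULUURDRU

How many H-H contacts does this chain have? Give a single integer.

Answer: 3

Derivation:
Positions: [(0, 0), (0, 1), (-1, 1), (-1, 2), (-1, 3), (0, 3), (0, 2), (1, 2), (1, 3)]
H-H contact: residue 1 @(0,1) - residue 6 @(0, 2)
H-H contact: residue 3 @(-1,2) - residue 6 @(0, 2)
H-H contact: residue 5 @(0,3) - residue 8 @(1, 3)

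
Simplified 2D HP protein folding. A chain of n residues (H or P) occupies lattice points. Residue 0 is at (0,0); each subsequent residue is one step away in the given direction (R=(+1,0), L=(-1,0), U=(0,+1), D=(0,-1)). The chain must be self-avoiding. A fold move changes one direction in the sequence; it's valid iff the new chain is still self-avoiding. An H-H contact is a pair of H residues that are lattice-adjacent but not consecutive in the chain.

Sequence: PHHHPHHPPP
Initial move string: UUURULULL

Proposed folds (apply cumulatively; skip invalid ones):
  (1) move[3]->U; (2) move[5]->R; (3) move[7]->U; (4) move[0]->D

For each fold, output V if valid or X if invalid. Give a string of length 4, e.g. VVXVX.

Answer: VVVX

Derivation:
Initial: UUURULULL -> [(0, 0), (0, 1), (0, 2), (0, 3), (1, 3), (1, 4), (0, 4), (0, 5), (-1, 5), (-2, 5)]
Fold 1: move[3]->U => UUUUULULL VALID
Fold 2: move[5]->R => UUUUURULL VALID
Fold 3: move[7]->U => UUUUURUUL VALID
Fold 4: move[0]->D => DUUUURUUL INVALID (collision), skipped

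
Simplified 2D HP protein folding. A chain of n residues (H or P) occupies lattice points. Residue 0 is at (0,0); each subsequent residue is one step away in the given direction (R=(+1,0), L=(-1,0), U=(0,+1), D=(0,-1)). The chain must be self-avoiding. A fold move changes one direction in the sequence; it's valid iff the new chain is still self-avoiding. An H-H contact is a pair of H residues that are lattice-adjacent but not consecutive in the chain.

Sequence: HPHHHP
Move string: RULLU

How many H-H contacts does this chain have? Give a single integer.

Positions: [(0, 0), (1, 0), (1, 1), (0, 1), (-1, 1), (-1, 2)]
H-H contact: residue 0 @(0,0) - residue 3 @(0, 1)

Answer: 1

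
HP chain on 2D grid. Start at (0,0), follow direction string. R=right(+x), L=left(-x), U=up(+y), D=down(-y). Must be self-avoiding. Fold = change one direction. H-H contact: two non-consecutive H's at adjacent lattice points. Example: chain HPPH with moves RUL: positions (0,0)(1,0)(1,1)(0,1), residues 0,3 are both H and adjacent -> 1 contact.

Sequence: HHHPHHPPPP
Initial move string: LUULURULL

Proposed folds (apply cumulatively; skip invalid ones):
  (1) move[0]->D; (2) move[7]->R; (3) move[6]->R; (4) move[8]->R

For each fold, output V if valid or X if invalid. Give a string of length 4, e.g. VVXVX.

Answer: XXXX

Derivation:
Initial: LUULURULL -> [(0, 0), (-1, 0), (-1, 1), (-1, 2), (-2, 2), (-2, 3), (-1, 3), (-1, 4), (-2, 4), (-3, 4)]
Fold 1: move[0]->D => DUULURULL INVALID (collision), skipped
Fold 2: move[7]->R => LUULURURL INVALID (collision), skipped
Fold 3: move[6]->R => LUULURRLL INVALID (collision), skipped
Fold 4: move[8]->R => LUULURULR INVALID (collision), skipped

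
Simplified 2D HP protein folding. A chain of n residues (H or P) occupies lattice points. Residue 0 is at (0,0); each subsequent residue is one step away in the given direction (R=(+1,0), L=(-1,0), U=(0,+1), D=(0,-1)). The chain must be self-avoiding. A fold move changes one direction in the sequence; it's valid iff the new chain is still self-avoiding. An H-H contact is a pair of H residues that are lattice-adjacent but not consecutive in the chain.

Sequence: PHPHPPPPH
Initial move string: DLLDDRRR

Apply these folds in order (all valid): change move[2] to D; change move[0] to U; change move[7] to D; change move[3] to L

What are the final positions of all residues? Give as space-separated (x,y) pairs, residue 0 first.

Initial moves: DLLDDRRR
Fold: move[2]->D => DLDDDRRR (positions: [(0, 0), (0, -1), (-1, -1), (-1, -2), (-1, -3), (-1, -4), (0, -4), (1, -4), (2, -4)])
Fold: move[0]->U => ULDDDRRR (positions: [(0, 0), (0, 1), (-1, 1), (-1, 0), (-1, -1), (-1, -2), (0, -2), (1, -2), (2, -2)])
Fold: move[7]->D => ULDDDRRD (positions: [(0, 0), (0, 1), (-1, 1), (-1, 0), (-1, -1), (-1, -2), (0, -2), (1, -2), (1, -3)])
Fold: move[3]->L => ULDLDRRD (positions: [(0, 0), (0, 1), (-1, 1), (-1, 0), (-2, 0), (-2, -1), (-1, -1), (0, -1), (0, -2)])

Answer: (0,0) (0,1) (-1,1) (-1,0) (-2,0) (-2,-1) (-1,-1) (0,-1) (0,-2)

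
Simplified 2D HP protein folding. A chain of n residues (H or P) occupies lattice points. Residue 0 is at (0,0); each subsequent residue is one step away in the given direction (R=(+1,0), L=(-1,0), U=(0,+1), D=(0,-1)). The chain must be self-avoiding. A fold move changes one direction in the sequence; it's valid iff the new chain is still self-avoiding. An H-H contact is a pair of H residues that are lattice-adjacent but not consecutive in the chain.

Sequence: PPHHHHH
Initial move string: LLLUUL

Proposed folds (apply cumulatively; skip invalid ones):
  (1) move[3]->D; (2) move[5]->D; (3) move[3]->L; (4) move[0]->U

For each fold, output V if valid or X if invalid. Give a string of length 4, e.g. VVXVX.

Initial: LLLUUL -> [(0, 0), (-1, 0), (-2, 0), (-3, 0), (-3, 1), (-3, 2), (-4, 2)]
Fold 1: move[3]->D => LLLDUL INVALID (collision), skipped
Fold 2: move[5]->D => LLLUUD INVALID (collision), skipped
Fold 3: move[3]->L => LLLLUL VALID
Fold 4: move[0]->U => ULLLUL VALID

Answer: XXVV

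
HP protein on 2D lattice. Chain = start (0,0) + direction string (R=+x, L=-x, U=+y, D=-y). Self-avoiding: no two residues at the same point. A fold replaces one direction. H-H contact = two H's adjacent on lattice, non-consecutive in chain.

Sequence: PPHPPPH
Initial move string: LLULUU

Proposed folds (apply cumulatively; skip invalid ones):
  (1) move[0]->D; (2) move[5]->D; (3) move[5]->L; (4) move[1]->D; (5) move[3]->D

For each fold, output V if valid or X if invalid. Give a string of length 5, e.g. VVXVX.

Initial: LLULUU -> [(0, 0), (-1, 0), (-2, 0), (-2, 1), (-3, 1), (-3, 2), (-3, 3)]
Fold 1: move[0]->D => DLULUU VALID
Fold 2: move[5]->D => DLULUD INVALID (collision), skipped
Fold 3: move[5]->L => DLULUL VALID
Fold 4: move[1]->D => DDULUL INVALID (collision), skipped
Fold 5: move[3]->D => DLUDUL INVALID (collision), skipped

Answer: VXVXX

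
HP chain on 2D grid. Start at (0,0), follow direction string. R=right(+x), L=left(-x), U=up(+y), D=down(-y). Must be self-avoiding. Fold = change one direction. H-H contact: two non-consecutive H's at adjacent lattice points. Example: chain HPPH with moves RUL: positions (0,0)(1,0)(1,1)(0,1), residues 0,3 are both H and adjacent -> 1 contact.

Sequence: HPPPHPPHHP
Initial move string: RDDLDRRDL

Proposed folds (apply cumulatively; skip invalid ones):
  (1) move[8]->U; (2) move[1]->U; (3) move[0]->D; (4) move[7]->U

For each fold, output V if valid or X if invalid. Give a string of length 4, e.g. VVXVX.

Initial: RDDLDRRDL -> [(0, 0), (1, 0), (1, -1), (1, -2), (0, -2), (0, -3), (1, -3), (2, -3), (2, -4), (1, -4)]
Fold 1: move[8]->U => RDDLDRRDU INVALID (collision), skipped
Fold 2: move[1]->U => RUDLDRRDL INVALID (collision), skipped
Fold 3: move[0]->D => DDDLDRRDL VALID
Fold 4: move[7]->U => DDDLDRRUL INVALID (collision), skipped

Answer: XXVX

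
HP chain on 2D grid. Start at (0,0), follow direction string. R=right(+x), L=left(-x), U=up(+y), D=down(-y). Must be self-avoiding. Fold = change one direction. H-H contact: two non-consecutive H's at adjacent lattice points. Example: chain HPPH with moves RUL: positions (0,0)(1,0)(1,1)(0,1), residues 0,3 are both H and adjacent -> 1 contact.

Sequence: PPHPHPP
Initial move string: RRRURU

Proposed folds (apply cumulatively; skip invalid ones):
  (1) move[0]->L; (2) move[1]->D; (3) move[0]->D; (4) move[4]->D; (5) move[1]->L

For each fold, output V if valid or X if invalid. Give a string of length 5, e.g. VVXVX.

Initial: RRRURU -> [(0, 0), (1, 0), (2, 0), (3, 0), (3, 1), (4, 1), (4, 2)]
Fold 1: move[0]->L => LRRURU INVALID (collision), skipped
Fold 2: move[1]->D => RDRURU VALID
Fold 3: move[0]->D => DDRURU VALID
Fold 4: move[4]->D => DDRUDU INVALID (collision), skipped
Fold 5: move[1]->L => DLRURU INVALID (collision), skipped

Answer: XVVXX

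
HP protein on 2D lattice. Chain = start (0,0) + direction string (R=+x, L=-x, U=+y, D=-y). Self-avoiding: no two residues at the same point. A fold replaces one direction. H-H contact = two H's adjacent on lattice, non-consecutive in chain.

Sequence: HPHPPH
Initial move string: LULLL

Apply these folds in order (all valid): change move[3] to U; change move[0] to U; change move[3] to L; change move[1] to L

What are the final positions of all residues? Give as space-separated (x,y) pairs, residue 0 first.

Answer: (0,0) (0,1) (-1,1) (-2,1) (-3,1) (-4,1)

Derivation:
Initial moves: LULLL
Fold: move[3]->U => LULUL (positions: [(0, 0), (-1, 0), (-1, 1), (-2, 1), (-2, 2), (-3, 2)])
Fold: move[0]->U => UULUL (positions: [(0, 0), (0, 1), (0, 2), (-1, 2), (-1, 3), (-2, 3)])
Fold: move[3]->L => UULLL (positions: [(0, 0), (0, 1), (0, 2), (-1, 2), (-2, 2), (-3, 2)])
Fold: move[1]->L => ULLLL (positions: [(0, 0), (0, 1), (-1, 1), (-2, 1), (-3, 1), (-4, 1)])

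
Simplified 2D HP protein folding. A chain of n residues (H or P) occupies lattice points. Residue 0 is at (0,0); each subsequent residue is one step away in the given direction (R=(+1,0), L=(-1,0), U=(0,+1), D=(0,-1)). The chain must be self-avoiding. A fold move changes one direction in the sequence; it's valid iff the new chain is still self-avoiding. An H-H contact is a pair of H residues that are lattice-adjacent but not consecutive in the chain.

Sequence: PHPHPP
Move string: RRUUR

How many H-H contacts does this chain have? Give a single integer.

Answer: 0

Derivation:
Positions: [(0, 0), (1, 0), (2, 0), (2, 1), (2, 2), (3, 2)]
No H-H contacts found.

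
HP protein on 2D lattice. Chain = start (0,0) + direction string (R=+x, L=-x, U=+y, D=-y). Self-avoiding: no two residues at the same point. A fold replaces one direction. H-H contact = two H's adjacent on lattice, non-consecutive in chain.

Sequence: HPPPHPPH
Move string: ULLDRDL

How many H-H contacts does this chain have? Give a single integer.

Positions: [(0, 0), (0, 1), (-1, 1), (-2, 1), (-2, 0), (-1, 0), (-1, -1), (-2, -1)]
H-H contact: residue 4 @(-2,0) - residue 7 @(-2, -1)

Answer: 1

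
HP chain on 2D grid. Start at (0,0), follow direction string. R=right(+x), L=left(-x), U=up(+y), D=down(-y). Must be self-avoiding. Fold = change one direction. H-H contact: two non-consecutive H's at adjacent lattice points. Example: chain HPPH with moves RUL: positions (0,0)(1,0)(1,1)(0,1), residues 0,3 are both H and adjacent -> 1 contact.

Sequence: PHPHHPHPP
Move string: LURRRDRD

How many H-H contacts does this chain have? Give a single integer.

Answer: 0

Derivation:
Positions: [(0, 0), (-1, 0), (-1, 1), (0, 1), (1, 1), (2, 1), (2, 0), (3, 0), (3, -1)]
No H-H contacts found.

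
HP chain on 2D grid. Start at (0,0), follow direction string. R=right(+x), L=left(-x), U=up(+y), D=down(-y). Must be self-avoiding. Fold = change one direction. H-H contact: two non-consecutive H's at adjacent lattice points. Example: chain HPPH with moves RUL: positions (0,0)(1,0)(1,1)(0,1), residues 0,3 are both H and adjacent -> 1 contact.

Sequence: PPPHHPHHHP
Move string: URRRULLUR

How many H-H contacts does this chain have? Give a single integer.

Positions: [(0, 0), (0, 1), (1, 1), (2, 1), (3, 1), (3, 2), (2, 2), (1, 2), (1, 3), (2, 3)]
H-H contact: residue 3 @(2,1) - residue 6 @(2, 2)

Answer: 1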